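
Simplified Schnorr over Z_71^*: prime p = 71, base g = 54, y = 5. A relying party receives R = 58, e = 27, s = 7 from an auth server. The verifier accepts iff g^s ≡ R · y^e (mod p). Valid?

g^s mod p:
54^2 = 2916 ≡ 5
54^4 ≡ 5^2 = 25
7 = 4 + 2 + 1, so 54^7 ≡ 25·5·54 ≡ 5 (mod 71)
R · y^e mod p:
5^2 = 25
5^4 ≡ 25^2 = 625 ≡ 57
5^8 ≡ 57^2 = 3249 ≡ 54
5^16 ≡ 54^2 = 2916 ≡ 5
27 = 16 + 8 + 2 + 1, so 5^27 ≡ 5·54·25·5 ≡ 25 (mod 71)
58·25 = 1450 ≡ 30 (mod 71)
5 ≠ 30; the check fails.

no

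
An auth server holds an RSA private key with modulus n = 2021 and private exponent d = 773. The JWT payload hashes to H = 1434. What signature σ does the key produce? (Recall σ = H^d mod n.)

1029

H^2 ≡ 1434^2 = 2056356 ≡ 999
H^4 ≡ 999^2 = 998001 ≡ 1648
H^8 ≡ 1648^2 = 2715904 ≡ 1701
H^16 ≡ 1701^2 = 2893401 ≡ 1350
H^32 ≡ 1350^2 = 1822500 ≡ 1579
H^64 ≡ 1579^2 = 2493241 ≡ 1348
H^128 ≡ 1348^2 = 1817104 ≡ 225
H^256 ≡ 225^2 = 50625 ≡ 100
H^512 ≡ 100^2 = 10000 ≡ 1916
773 = 512 + 256 + 4 + 1, so H^773 ≡ 1916·100·1648·1434 ≡ 1029 (mod 2021)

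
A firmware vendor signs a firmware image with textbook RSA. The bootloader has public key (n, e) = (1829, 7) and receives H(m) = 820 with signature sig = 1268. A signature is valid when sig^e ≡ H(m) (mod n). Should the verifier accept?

Squares mod 1829: sig^1≡1268, sig^2≡133, sig^4≡1228
7 = 4 + 2 + 1, so sig^7 ≡ 1228·133·1268 ≡ 820 (mod 1829)
sig^7 mod 1829 = 820 matches H(m).

accept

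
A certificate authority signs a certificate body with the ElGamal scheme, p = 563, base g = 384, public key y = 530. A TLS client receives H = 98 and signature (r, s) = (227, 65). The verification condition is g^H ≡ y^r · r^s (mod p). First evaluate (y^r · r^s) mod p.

175

530^2 = 280900 ≡ 526
530^4 ≡ 526^2 = 276676 ≡ 243
530^8 ≡ 243^2 = 59049 ≡ 497
530^16 ≡ 497^2 = 247009 ≡ 415
530^32 ≡ 415^2 = 172225 ≡ 510
530^64 ≡ 510^2 = 260100 ≡ 557
530^128 ≡ 557^2 = 310249 ≡ 36
227 = 128 + 64 + 32 + 2 + 1, so 530^227 ≡ 36·557·510·526·530 ≡ 407 (mod 563)
227^2 = 51529 ≡ 296
227^4 ≡ 296^2 = 87616 ≡ 351
227^8 ≡ 351^2 = 123201 ≡ 467
227^16 ≡ 467^2 = 218089 ≡ 208
227^32 ≡ 208^2 = 43264 ≡ 476
227^64 ≡ 476^2 = 226576 ≡ 250
65 = 64 + 1, so 227^65 ≡ 250·227 ≡ 450 (mod 563)
y^r · r^s ≡ 407·450 = 183150 ≡ 175 (mod 563)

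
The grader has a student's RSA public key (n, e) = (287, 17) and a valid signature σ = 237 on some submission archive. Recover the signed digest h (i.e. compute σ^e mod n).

Squares mod 287: σ^1≡237, σ^2≡204, σ^4≡1, σ^8≡1, σ^16≡1
17 = 16 + 1, so σ^17 ≡ 1·237 ≡ 237 (mod 287)

237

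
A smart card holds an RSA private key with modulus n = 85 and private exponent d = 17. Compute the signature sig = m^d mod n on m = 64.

m^2 ≡ 64^2 = 4096 ≡ 16
m^4 ≡ 16^2 = 256 ≡ 1
m^8 ≡ 1^2 = 1
m^16 ≡ 1^2 = 1
17 = 16 + 1, so m^17 ≡ 1·64 ≡ 64 (mod 85)

64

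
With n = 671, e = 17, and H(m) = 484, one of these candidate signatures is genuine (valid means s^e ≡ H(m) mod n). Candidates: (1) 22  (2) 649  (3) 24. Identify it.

Candidate 1: Squares mod 671: 22^1≡22, 22^2≡484, 22^4≡77, 22^8≡561, 22^16≡22; 17 = 16 + 1, so 22^17 ≡ 22·22 ≡ 484 (mod 671)
  → matches H(m) = 484
Candidate 2: Squares mod 671: 649^1≡649, 649^2≡484, 649^4≡77, 649^8≡561, 649^16≡22; 17 = 16 + 1, so 649^17 ≡ 22·649 ≡ 187 (mod 671)
Candidate 3: Squares mod 671: 24^1≡24, 24^2≡576, 24^4≡302, 24^8≡619, 24^16≡20; 17 = 16 + 1, so 24^17 ≡ 20·24 ≡ 480 (mod 671)

1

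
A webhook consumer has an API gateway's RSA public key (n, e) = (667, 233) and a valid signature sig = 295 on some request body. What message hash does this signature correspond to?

352

Squares mod 667: sig^1≡295, sig^2≡315, sig^4≡509, sig^8≡285, sig^16≡518, sig^32≡190, sig^64≡82, sig^128≡54
233 = 128 + 64 + 32 + 8 + 1, so sig^233 ≡ 54·82·190·285·295 ≡ 352 (mod 667)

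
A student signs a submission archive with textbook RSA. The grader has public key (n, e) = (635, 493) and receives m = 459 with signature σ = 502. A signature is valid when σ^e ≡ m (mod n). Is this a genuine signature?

σ^2 ≡ 502^2 = 252004 ≡ 544
σ^4 ≡ 544^2 = 295936 ≡ 26
σ^8 ≡ 26^2 = 676 ≡ 41
σ^16 ≡ 41^2 = 1681 ≡ 411
σ^32 ≡ 411^2 = 168921 ≡ 11
σ^64 ≡ 11^2 = 121
σ^128 ≡ 121^2 = 14641 ≡ 36
σ^256 ≡ 36^2 = 1296 ≡ 26
493 = 256 + 128 + 64 + 32 + 8 + 4 + 1, so σ^493 ≡ 26·36·121·11·41·26·502 ≡ 452 (mod 635)
The recovered value 452 does not match the digest 459.

forged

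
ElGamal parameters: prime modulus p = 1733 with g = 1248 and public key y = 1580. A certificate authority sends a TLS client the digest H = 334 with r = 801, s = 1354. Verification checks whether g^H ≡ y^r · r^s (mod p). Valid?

Left side g^H mod p:
1248^334 mod 1733 = 1565
Right side y^r · r^s mod p:
1580^801 mod 1733 = 218
801^1354 mod 1733 = 508
218·508 = 110744 ≡ 1565 (mod 1733)
1565 ≡ 1565 (mod 1733), so the signature is genuine.

yes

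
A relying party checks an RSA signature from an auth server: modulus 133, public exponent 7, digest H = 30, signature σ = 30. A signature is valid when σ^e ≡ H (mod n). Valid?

yes

σ^2 ≡ 30^2 = 900 ≡ 102
σ^4 ≡ 102^2 = 10404 ≡ 30
7 = 4 + 2 + 1, so σ^7 ≡ 30·102·30 ≡ 30 (mod 133)
Since 30 equals the digest 30, verification succeeds.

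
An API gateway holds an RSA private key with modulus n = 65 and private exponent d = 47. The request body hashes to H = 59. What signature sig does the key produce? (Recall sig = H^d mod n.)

54

H^2 ≡ 59^2 = 3481 ≡ 36
H^4 ≡ 36^2 = 1296 ≡ 61
H^8 ≡ 61^2 = 3721 ≡ 16
H^16 ≡ 16^2 = 256 ≡ 61
H^32 ≡ 61^2 = 3721 ≡ 16
47 = 32 + 8 + 4 + 2 + 1, so H^47 ≡ 16·16·61·36·59 ≡ 54 (mod 65)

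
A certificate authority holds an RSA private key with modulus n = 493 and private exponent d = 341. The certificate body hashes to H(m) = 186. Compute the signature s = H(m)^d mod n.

(H(m))^2 ≡ 186^2 = 34596 ≡ 86
(H(m))^4 ≡ 86^2 = 7396 ≡ 1
(H(m))^8 ≡ 1^2 = 1
(H(m))^16 ≡ 1^2 = 1
(H(m))^32 ≡ 1^2 = 1
(H(m))^64 ≡ 1^2 = 1
(H(m))^128 ≡ 1^2 = 1
(H(m))^256 ≡ 1^2 = 1
341 = 256 + 64 + 16 + 4 + 1, so (H(m))^341 ≡ 1·1·1·1·186 ≡ 186 (mod 493)

186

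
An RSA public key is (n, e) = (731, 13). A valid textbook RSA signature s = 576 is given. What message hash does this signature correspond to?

Squares mod 731: s^1≡576, s^2≡633, s^4≡101, s^8≡698
13 = 8 + 4 + 1, so s^13 ≡ 698·101·576 ≡ 529 (mod 731)

529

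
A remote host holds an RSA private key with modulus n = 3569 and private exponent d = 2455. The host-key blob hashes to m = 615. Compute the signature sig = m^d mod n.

m^2 ≡ 615^2 = 378225 ≡ 3480
m^4 ≡ 3480^2 = 12110400 ≡ 783
m^8 ≡ 783^2 = 613089 ≡ 2790
m^16 ≡ 2790^2 = 7784100 ≡ 111
m^32 ≡ 111^2 = 12321 ≡ 1614
m^64 ≡ 1614^2 = 2604996 ≡ 3195
m^128 ≡ 3195^2 = 10208025 ≡ 685
m^256 ≡ 685^2 = 469225 ≡ 1686
m^512 ≡ 1686^2 = 2842596 ≡ 1672
m^1024 ≡ 1672^2 = 2795584 ≡ 1057
m^2048 ≡ 1057^2 = 1117249 ≡ 152
2455 = 2048 + 256 + 128 + 16 + 4 + 2 + 1, so m^2455 ≡ 152·1686·685·111·783·3480·615 ≡ 3067 (mod 3569)

3067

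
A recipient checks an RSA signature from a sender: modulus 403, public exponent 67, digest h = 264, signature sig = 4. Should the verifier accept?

Squares mod 403: sig^1≡4, sig^2≡16, sig^4≡256, sig^8≡250, sig^16≡35, sig^32≡16, sig^64≡256
67 = 64 + 2 + 1, so sig^67 ≡ 256·16·4 ≡ 264 (mod 403)
sig^67 mod 403 = 264 matches h.

accept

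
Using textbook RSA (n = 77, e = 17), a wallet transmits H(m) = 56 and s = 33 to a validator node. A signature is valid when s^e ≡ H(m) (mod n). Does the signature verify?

s^2 ≡ 33^2 = 1089 ≡ 11
s^4 ≡ 11^2 = 121 ≡ 44
s^8 ≡ 44^2 = 1936 ≡ 11
s^16 ≡ 11^2 = 121 ≡ 44
17 = 16 + 1, so s^17 ≡ 44·33 ≡ 66 (mod 77)
66 ≠ 56, so verification fails.

does not verify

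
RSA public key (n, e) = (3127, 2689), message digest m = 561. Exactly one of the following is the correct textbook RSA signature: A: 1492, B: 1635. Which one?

Candidate A: 1492^2 = 2226064 ≡ 2767; 1492^4 ≡ 2767^2 = 7656289 ≡ 1393; 1492^8 ≡ 1393^2 = 1940449 ≡ 1709; 1492^16 ≡ 1709^2 = 2920681 ≡ 63; 1492^32 ≡ 63^2 = 3969 ≡ 842; 1492^64 ≡ 842^2 = 708964 ≡ 2262; 1492^128 ≡ 2262^2 = 5116644 ≡ 872; 1492^256 ≡ 872^2 = 760384 ≡ 523; 1492^512 ≡ 523^2 = 273529 ≡ 1480; 1492^1024 ≡ 1480^2 = 2190400 ≡ 1500; 1492^2048 ≡ 1500^2 = 2250000 ≡ 1687; 2689 = 2048 + 512 + 128 + 1, so 1492^2689 ≡ 1687·1480·872·1492 ≡ 2566 (mod 3127)
Candidate B: 1635^2 = 2673225 ≡ 2767; 1635^4 ≡ 2767^2 = 7656289 ≡ 1393; 1635^8 ≡ 1393^2 = 1940449 ≡ 1709; 1635^16 ≡ 1709^2 = 2920681 ≡ 63; 1635^32 ≡ 63^2 = 3969 ≡ 842; 1635^64 ≡ 842^2 = 708964 ≡ 2262; 1635^128 ≡ 2262^2 = 5116644 ≡ 872; 1635^256 ≡ 872^2 = 760384 ≡ 523; 1635^512 ≡ 523^2 = 273529 ≡ 1480; 1635^1024 ≡ 1480^2 = 2190400 ≡ 1500; 1635^2048 ≡ 1500^2 = 2250000 ≡ 1687; 2689 = 2048 + 512 + 128 + 1, so 1635^2689 ≡ 1687·1480·872·1635 ≡ 561 (mod 3127)
  → matches m = 561

B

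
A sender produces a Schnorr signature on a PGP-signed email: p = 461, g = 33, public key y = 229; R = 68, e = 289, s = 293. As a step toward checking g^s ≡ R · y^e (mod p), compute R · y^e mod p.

23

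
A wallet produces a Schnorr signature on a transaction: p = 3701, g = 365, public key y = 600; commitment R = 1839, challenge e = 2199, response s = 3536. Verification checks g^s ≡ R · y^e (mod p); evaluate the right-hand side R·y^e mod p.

600^2 = 360000 ≡ 1003
600^4 ≡ 1003^2 = 1006009 ≡ 3038
600^8 ≡ 3038^2 = 9229444 ≡ 2851
600^16 ≡ 2851^2 = 8128201 ≡ 805
600^32 ≡ 805^2 = 648025 ≡ 350
600^64 ≡ 350^2 = 122500 ≡ 367
600^128 ≡ 367^2 = 134689 ≡ 1453
600^256 ≡ 1453^2 = 2111209 ≡ 1639
600^512 ≡ 1639^2 = 2686321 ≡ 3096
600^1024 ≡ 3096^2 = 9585216 ≡ 3327
600^2048 ≡ 3327^2 = 11068929 ≡ 2939
2199 = 2048 + 128 + 16 + 4 + 2 + 1, so 600^2199 ≡ 2939·1453·805·3038·1003·600 ≡ 3553 (mod 3701)
R · y^e ≡ 1839·3553 = 6533967 ≡ 1702 (mod 3701)

1702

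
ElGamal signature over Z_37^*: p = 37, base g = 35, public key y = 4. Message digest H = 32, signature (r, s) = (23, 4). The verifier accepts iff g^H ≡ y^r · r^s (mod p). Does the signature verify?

Left side g^H mod p:
Squares mod 37: 35^1≡35, 35^2≡4, 35^4≡16, 35^8≡34, 35^16≡9, 35^32≡7
35^32 ≡ 7 (mod 37)
Right side y^r · r^s mod p:
Squares mod 37: 4^1≡4, 4^2≡16, 4^4≡34, 4^8≡9, 4^16≡7
23 = 16 + 4 + 2 + 1, so 4^23 ≡ 7·34·16·4 ≡ 25 (mod 37)
Squares mod 37: 23^1≡23, 23^2≡11, 23^4≡10
23^4 ≡ 10 (mod 37)
25·10 = 250 ≡ 28 (mod 37)
7 ≠ 28, so verification fails.

does not verify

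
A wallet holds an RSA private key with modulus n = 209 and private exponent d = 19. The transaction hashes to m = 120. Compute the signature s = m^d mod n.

120

m^2 ≡ 120^2 = 14400 ≡ 188
m^4 ≡ 188^2 = 35344 ≡ 23
m^8 ≡ 23^2 = 529 ≡ 111
m^16 ≡ 111^2 = 12321 ≡ 199
19 = 16 + 2 + 1, so m^19 ≡ 199·188·120 ≡ 120 (mod 209)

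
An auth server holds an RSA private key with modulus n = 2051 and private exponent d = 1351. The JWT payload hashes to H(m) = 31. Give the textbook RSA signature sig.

1032

(H(m))^2 ≡ 31^2 = 961
(H(m))^4 ≡ 961^2 = 923521 ≡ 571
(H(m))^8 ≡ 571^2 = 326041 ≡ 1983
(H(m))^16 ≡ 1983^2 = 3932289 ≡ 522
(H(m))^32 ≡ 522^2 = 272484 ≡ 1752
(H(m))^64 ≡ 1752^2 = 3069504 ≡ 1208
(H(m))^128 ≡ 1208^2 = 1459264 ≡ 1003
(H(m))^256 ≡ 1003^2 = 1006009 ≡ 1019
(H(m))^512 ≡ 1019^2 = 1038361 ≡ 555
(H(m))^1024 ≡ 555^2 = 308025 ≡ 375
1351 = 1024 + 256 + 64 + 4 + 2 + 1, so (H(m))^1351 ≡ 375·1019·1208·571·961·31 ≡ 1032 (mod 2051)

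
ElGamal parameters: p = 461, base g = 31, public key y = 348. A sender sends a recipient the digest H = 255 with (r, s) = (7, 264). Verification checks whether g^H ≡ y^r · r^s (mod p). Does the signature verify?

Left side g^H mod p:
31^255 mod 461 = 162
Right side y^r · r^s mod p:
348^7 mod 461 = 30
7^264 mod 461 = 364
30·364 = 10920 ≡ 317 (mod 461)
162 ≠ 317, so verification fails.

does not verify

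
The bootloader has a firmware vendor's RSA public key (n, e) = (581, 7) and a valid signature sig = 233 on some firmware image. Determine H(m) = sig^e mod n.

156

Squares mod 581: sig^1≡233, sig^2≡256, sig^4≡464
7 = 4 + 2 + 1, so sig^7 ≡ 464·256·233 ≡ 156 (mod 581)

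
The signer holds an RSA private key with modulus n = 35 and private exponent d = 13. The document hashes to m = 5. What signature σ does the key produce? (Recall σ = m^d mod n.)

5

m^2 ≡ 5^2 = 25
m^4 ≡ 25^2 = 625 ≡ 30
m^8 ≡ 30^2 = 900 ≡ 25
13 = 8 + 4 + 1, so m^13 ≡ 25·30·5 ≡ 5 (mod 35)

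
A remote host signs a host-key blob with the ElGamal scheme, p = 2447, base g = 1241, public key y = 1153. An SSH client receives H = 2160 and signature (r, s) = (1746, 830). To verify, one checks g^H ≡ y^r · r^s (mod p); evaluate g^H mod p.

1241^2 = 1540081 ≡ 918
1241^4 ≡ 918^2 = 842724 ≡ 956
1241^8 ≡ 956^2 = 913936 ≡ 1205
1241^16 ≡ 1205^2 = 1452025 ≡ 954
1241^32 ≡ 954^2 = 910116 ≡ 2279
1241^64 ≡ 2279^2 = 5193841 ≡ 1307
1241^128 ≡ 1307^2 = 1708249 ≡ 243
1241^256 ≡ 243^2 = 59049 ≡ 321
1241^512 ≡ 321^2 = 103041 ≡ 267
1241^1024 ≡ 267^2 = 71289 ≡ 326
1241^2048 ≡ 326^2 = 106276 ≡ 1055
2160 = 2048 + 64 + 32 + 16, so 1241^2160 ≡ 1055·1307·2279·954 ≡ 615 (mod 2447)

615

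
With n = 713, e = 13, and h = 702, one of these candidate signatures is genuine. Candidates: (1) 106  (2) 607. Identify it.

2

Candidate 1: Squares mod 713: 106^1≡106, 106^2≡541, 106^4≡351, 106^8≡565; 13 = 8 + 4 + 1, so 106^13 ≡ 565·351·106 ≡ 11 (mod 713)
Candidate 2: Squares mod 713: 607^1≡607, 607^2≡541, 607^4≡351, 607^8≡565; 13 = 8 + 4 + 1, so 607^13 ≡ 565·351·607 ≡ 702 (mod 713)
  → matches h = 702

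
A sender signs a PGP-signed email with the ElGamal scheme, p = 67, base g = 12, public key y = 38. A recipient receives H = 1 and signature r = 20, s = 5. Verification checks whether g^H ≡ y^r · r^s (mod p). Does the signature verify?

Left side g^H mod p:
12^1 mod 67 = 12
Right side y^r · r^s mod p:
38^2 = 1444 ≡ 37
38^4 ≡ 37^2 = 1369 ≡ 29
38^8 ≡ 29^2 = 841 ≡ 37
38^16 ≡ 37^2 = 1369 ≡ 29
20 = 16 + 4, so 38^20 ≡ 29·29 ≡ 37 (mod 67)
20^2 = 400 ≡ 65
20^4 ≡ 65^2 = 4225 ≡ 4
5 = 4 + 1, so 20^5 ≡ 4·20 ≡ 13 (mod 67)
37·13 = 481 ≡ 12 (mod 67)
12 ≡ 12 (mod 67), so the signature is genuine.

verifies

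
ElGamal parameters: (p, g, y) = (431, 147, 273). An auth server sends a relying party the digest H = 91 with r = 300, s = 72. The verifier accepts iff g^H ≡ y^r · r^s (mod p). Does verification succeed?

Left side g^H mod p:
147^2 = 21609 ≡ 59
147^4 ≡ 59^2 = 3481 ≡ 33
147^8 ≡ 33^2 = 1089 ≡ 227
147^16 ≡ 227^2 = 51529 ≡ 240
147^32 ≡ 240^2 = 57600 ≡ 277
147^64 ≡ 277^2 = 76729 ≡ 11
91 = 64 + 16 + 8 + 2 + 1, so 147^91 ≡ 11·240·227·59·147 ≡ 157 (mod 431)
Right side y^r · r^s mod p:
273^2 = 74529 ≡ 397
273^4 ≡ 397^2 = 157609 ≡ 294
273^8 ≡ 294^2 = 86436 ≡ 236
273^16 ≡ 236^2 = 55696 ≡ 97
273^32 ≡ 97^2 = 9409 ≡ 358
273^64 ≡ 358^2 = 128164 ≡ 157
273^128 ≡ 157^2 = 24649 ≡ 82
273^256 ≡ 82^2 = 6724 ≡ 259
300 = 256 + 32 + 8 + 4, so 273^300 ≡ 259·358·236·294 ≡ 32 (mod 431)
300^2 = 90000 ≡ 352
300^4 ≡ 352^2 = 123904 ≡ 207
300^8 ≡ 207^2 = 42849 ≡ 180
300^16 ≡ 180^2 = 32400 ≡ 75
300^32 ≡ 75^2 = 5625 ≡ 22
300^64 ≡ 22^2 = 484 ≡ 53
72 = 64 + 8, so 300^72 ≡ 53·180 ≡ 58 (mod 431)
32·58 = 1856 ≡ 132 (mod 431)
157 ≠ 132, so verification fails.

fails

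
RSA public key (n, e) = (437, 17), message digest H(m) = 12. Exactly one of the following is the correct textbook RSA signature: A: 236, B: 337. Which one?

A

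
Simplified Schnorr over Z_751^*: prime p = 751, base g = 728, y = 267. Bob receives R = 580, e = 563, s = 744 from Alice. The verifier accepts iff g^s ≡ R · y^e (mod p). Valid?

no

g^s mod p:
Squares mod 751: 728^1≡728, 728^2≡529, 728^4≡469, 728^8≡669, 728^16≡716, 728^32≡474, 728^64≡127, 728^128≡358, 728^256≡494, 728^512≡712
744 = 512 + 128 + 64 + 32 + 8, so 728^744 ≡ 712·358·127·474·669 ≡ 424 (mod 751)
R · y^e mod p:
Squares mod 751: 267^1≡267, 267^2≡695, 267^4≡132, 267^8≡151, 267^16≡271, 267^32≡594, 267^64≡617, 267^128≡683, 267^256≡118, 267^512≡406
563 = 512 + 32 + 16 + 2 + 1, so 267^563 ≡ 406·594·271·695·267 ≡ 22 (mod 751)
580·22 = 12760 ≡ 744 (mod 751)
424 ≠ 744; the check fails.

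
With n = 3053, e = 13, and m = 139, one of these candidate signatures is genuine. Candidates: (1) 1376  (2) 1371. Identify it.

2

Candidate 1: 1376^13 mod 3053 = 1075
Candidate 2: 1371^13 mod 3053 = 139
  → matches m = 139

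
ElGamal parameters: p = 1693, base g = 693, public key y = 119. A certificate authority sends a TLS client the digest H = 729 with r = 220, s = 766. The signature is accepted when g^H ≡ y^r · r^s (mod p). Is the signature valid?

invalid

Left side g^H mod p:
Squares mod 1693: 693^1≡693, 693^2≡1130, 693^4≡378, 693^8≡672, 693^16≡1246, 693^32≡35, 693^64≡1225, 693^128≡627, 693^256≡353, 693^512≡1020
729 = 512 + 128 + 64 + 16 + 8 + 1, so 693^729 ≡ 1020·627·1225·1246·672·693 ≡ 723 (mod 1693)
Right side y^r · r^s mod p:
Squares mod 1693: 119^1≡119, 119^2≡617, 119^4≡1457, 119^8≡1520, 119^16≡1148, 119^32≡750, 119^64≡424, 119^128≡318
220 = 128 + 64 + 16 + 8 + 4, so 119^220 ≡ 318·424·1148·1520·1457 ≡ 1387 (mod 1693)
Squares mod 1693: 220^1≡220, 220^2≡996, 220^4≡1611, 220^8≡1645, 220^16≡611, 220^32≡861, 220^64≡1480, 220^128≡1351, 220^256≡147, 220^512≡1293
766 = 512 + 128 + 64 + 32 + 16 + 8 + 4 + 2, so 220^766 ≡ 1293·1351·1480·861·611·1645·1611·996 ≡ 1328 (mod 1693)
1387·1328 = 1841936 ≡ 1645 (mod 1693)
723 ≠ 1645, so verification fails.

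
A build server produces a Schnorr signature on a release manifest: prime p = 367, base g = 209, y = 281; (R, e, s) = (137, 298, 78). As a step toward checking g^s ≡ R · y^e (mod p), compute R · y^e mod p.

135

281^2 = 78961 ≡ 56
281^4 ≡ 56^2 = 3136 ≡ 200
281^8 ≡ 200^2 = 40000 ≡ 364
281^16 ≡ 364^2 = 132496 ≡ 9
281^32 ≡ 9^2 = 81
281^64 ≡ 81^2 = 6561 ≡ 322
281^128 ≡ 322^2 = 103684 ≡ 190
281^256 ≡ 190^2 = 36100 ≡ 134
298 = 256 + 32 + 8 + 2, so 281^298 ≡ 134·81·364·56 ≡ 151 (mod 367)
R · y^e ≡ 137·151 = 20687 ≡ 135 (mod 367)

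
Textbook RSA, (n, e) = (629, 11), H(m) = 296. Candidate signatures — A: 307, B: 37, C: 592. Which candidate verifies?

B

Candidate A: Squares mod 629: 307^1≡307, 307^2≡528, 307^4≡137, 307^8≡528; 11 = 8 + 2 + 1, so 307^11 ≡ 528·528·307 ≡ 545 (mod 629)
Candidate B: Squares mod 629: 37^1≡37, 37^2≡111, 37^4≡370, 37^8≡407; 11 = 8 + 2 + 1, so 37^11 ≡ 407·111·37 ≡ 296 (mod 629)
  → matches H(m) = 296
Candidate C: Squares mod 629: 592^1≡592, 592^2≡111, 592^4≡370, 592^8≡407; 11 = 8 + 2 + 1, so 592^11 ≡ 407·111·592 ≡ 333 (mod 629)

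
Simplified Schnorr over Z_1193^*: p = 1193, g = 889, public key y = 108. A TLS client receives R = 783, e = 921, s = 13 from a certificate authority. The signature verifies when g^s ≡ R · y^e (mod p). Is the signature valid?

invalid

g^s mod p:
Squares mod 1193: 889^1≡889, 889^2≡555, 889^4≡231, 889^8≡869
13 = 8 + 4 + 1, so 889^13 ≡ 869·231·889 ≡ 873 (mod 1193)
R · y^e mod p:
Squares mod 1193: 108^1≡108, 108^2≡927, 108^4≡369, 108^8≡159, 108^16≡228, 108^32≡685, 108^64≡376, 108^128≡602, 108^256≡925, 108^512≡244
921 = 512 + 256 + 128 + 16 + 8 + 1, so 108^921 ≡ 244·925·602·228·159·108 ≡ 123 (mod 1193)
783·123 = 96309 ≡ 869 (mod 1193)
873 ≠ 869; the check fails.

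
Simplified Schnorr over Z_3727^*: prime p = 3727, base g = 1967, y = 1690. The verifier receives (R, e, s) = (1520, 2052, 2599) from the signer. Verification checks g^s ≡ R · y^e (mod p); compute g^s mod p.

1967^2 = 3869089 ≡ 463
1967^4 ≡ 463^2 = 214369 ≡ 1930
1967^8 ≡ 1930^2 = 3724900 ≡ 1627
1967^16 ≡ 1627^2 = 2647129 ≡ 959
1967^32 ≡ 959^2 = 919681 ≡ 2839
1967^64 ≡ 2839^2 = 8059921 ≡ 2147
1967^128 ≡ 2147^2 = 4609609 ≡ 3037
1967^256 ≡ 3037^2 = 9223369 ≡ 2771
1967^512 ≡ 2771^2 = 7678441 ≡ 821
1967^1024 ≡ 821^2 = 674041 ≡ 3181
1967^2048 ≡ 3181^2 = 10118761 ≡ 3683
2599 = 2048 + 512 + 32 + 4 + 2 + 1, so 1967^2599 ≡ 3683·821·2839·1930·463·1967 ≡ 2457 (mod 3727)

2457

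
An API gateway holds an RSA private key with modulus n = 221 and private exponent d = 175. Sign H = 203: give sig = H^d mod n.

H^2 ≡ 203^2 = 41209 ≡ 103
H^4 ≡ 103^2 = 10609 ≡ 1
H^8 ≡ 1^2 = 1
H^16 ≡ 1^2 = 1
H^32 ≡ 1^2 = 1
H^64 ≡ 1^2 = 1
H^128 ≡ 1^2 = 1
175 = 128 + 32 + 8 + 4 + 2 + 1, so H^175 ≡ 1·1·1·1·103·203 ≡ 135 (mod 221)

135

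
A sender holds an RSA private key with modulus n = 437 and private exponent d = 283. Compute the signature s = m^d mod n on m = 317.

Squares mod 437: m^1≡317, m^2≡416, m^4≡4, m^8≡16, m^16≡256, m^32≡423, m^64≡196, m^128≡397, m^256≡289
283 = 256 + 16 + 8 + 2 + 1, so m^283 ≡ 289·256·16·416·317 ≡ 338 (mod 437)

338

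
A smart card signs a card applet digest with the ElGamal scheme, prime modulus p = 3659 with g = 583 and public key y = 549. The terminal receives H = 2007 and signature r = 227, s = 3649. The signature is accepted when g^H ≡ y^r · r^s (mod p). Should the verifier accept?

Left side g^H mod p:
Squares mod 3659: 583^1≡583, 583^2≡3261, 583^4≡1067, 583^8≡540, 583^16≡2539, 583^32≡3022, 583^64≡3279, 583^128≡1699, 583^256≡3309, 583^512≡1753, 583^1024≡3108
2007 = 1024 + 512 + 256 + 128 + 64 + 16 + 4 + 2 + 1, so 583^2007 ≡ 3108·1753·3309·1699·3279·2539·1067·3261·583 ≡ 2437 (mod 3659)
Right side y^r · r^s mod p:
Squares mod 3659: 549^1≡549, 549^2≡1363, 549^4≡2656, 549^8≡3443, 549^16≡2748, 549^32≡2987, 549^64≡1527, 549^128≡946
227 = 128 + 64 + 32 + 2 + 1, so 549^227 ≡ 946·1527·2987·1363·549 ≡ 2916 (mod 3659)
Squares mod 3659: 227^1≡227, 227^2≡303, 227^4≡334, 227^8≡1786, 227^16≡2807, 227^32≡1422, 227^64≡2316, 227^128≡3421, 227^256≡1759, 227^512≡2226, 227^1024≡790, 227^2048≡2070
3649 = 2048 + 1024 + 512 + 64 + 1, so 227^3649 ≡ 2070·790·2226·2316·227 ≡ 2592 (mod 3659)
2916·2592 = 7558272 ≡ 2437 (mod 3659)
2437 ≡ 2437 (mod 3659), so the signature is genuine.

accept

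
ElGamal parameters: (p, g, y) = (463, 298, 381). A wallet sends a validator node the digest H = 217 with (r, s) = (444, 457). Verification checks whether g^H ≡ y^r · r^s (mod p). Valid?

Left side g^H mod p:
Squares mod 463: 298^1≡298, 298^2≡371, 298^4≡130, 298^8≡232, 298^16≡116, 298^32≡29, 298^64≡378, 298^128≡280
217 = 128 + 64 + 16 + 8 + 1, so 298^217 ≡ 280·378·116·232·298 ≡ 95 (mod 463)
Right side y^r · r^s mod p:
Squares mod 463: 381^1≡381, 381^2≡242, 381^4≡226, 381^8≡146, 381^16≡18, 381^32≡324, 381^64≡338, 381^128≡346, 381^256≡262
444 = 256 + 128 + 32 + 16 + 8 + 4, so 381^444 ≡ 262·346·324·18·146·226 ≡ 49 (mod 463)
Squares mod 463: 444^1≡444, 444^2≡361, 444^4≡218, 444^8≡298, 444^16≡371, 444^32≡130, 444^64≡232, 444^128≡116, 444^256≡29
457 = 256 + 128 + 64 + 8 + 1, so 444^457 ≡ 29·116·232·298·444 ≡ 426 (mod 463)
49·426 = 20874 ≡ 39 (mod 463)
95 ≠ 39, so verification fails.

no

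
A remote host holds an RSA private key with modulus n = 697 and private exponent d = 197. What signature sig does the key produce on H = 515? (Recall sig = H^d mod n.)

660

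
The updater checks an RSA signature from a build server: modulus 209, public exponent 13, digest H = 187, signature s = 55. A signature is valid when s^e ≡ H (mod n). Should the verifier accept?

accept

s^2 ≡ 55^2 = 3025 ≡ 99
s^4 ≡ 99^2 = 9801 ≡ 187
s^8 ≡ 187^2 = 34969 ≡ 66
13 = 8 + 4 + 1, so s^13 ≡ 66·187·55 ≡ 187 (mod 209)
s^13 mod 209 = 187 matches H.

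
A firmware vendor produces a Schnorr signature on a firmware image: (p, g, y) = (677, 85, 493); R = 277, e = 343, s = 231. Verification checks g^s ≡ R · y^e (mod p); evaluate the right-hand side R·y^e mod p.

499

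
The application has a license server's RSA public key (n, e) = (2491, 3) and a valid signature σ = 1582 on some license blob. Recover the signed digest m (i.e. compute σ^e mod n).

σ^2 ≡ 1582^2 = 2502724 ≡ 1760
3 = 2 + 1, so σ^3 ≡ 1760·1582 ≡ 1873 (mod 2491)

1873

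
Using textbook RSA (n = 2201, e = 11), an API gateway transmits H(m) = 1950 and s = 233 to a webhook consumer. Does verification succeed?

fails

s^2 ≡ 233^2 = 54289 ≡ 1465
s^4 ≡ 1465^2 = 2146225 ≡ 250
s^8 ≡ 250^2 = 62500 ≡ 872
11 = 8 + 2 + 1, so s^11 ≡ 872·1465·233 ≡ 605 (mod 2201)
605 ≠ 1950, so verification fails.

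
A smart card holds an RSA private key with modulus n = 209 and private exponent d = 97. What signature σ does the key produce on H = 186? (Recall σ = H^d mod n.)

H^97 mod 209 = 32

32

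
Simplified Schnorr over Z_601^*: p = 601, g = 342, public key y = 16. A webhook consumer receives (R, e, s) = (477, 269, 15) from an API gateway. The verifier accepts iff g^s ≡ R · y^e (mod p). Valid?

no

g^s mod p:
342^2 = 116964 ≡ 370
342^4 ≡ 370^2 = 136900 ≡ 473
342^8 ≡ 473^2 = 223729 ≡ 157
15 = 8 + 4 + 2 + 1, so 342^15 ≡ 157·473·370·342 ≡ 355 (mod 601)
R · y^e mod p:
16^2 = 256
16^4 ≡ 256^2 = 65536 ≡ 27
16^8 ≡ 27^2 = 729 ≡ 128
16^16 ≡ 128^2 = 16384 ≡ 157
16^32 ≡ 157^2 = 24649 ≡ 8
16^64 ≡ 8^2 = 64
16^128 ≡ 64^2 = 4096 ≡ 490
16^256 ≡ 490^2 = 240100 ≡ 301
269 = 256 + 8 + 4 + 1, so 16^269 ≡ 301·128·27·16 ≡ 2 (mod 601)
477·2 = 954 ≡ 353 (mod 601)
355 ≠ 353; the check fails.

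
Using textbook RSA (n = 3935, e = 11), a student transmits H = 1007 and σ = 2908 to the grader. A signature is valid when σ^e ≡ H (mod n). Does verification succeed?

σ^2 ≡ 2908^2 = 8456464 ≡ 149
σ^4 ≡ 149^2 = 22201 ≡ 2526
σ^8 ≡ 2526^2 = 6380676 ≡ 2041
11 = 8 + 2 + 1, so σ^11 ≡ 2041·149·2908 ≡ 1007 (mod 3935)
1007 = H, so the signature checks out.

passes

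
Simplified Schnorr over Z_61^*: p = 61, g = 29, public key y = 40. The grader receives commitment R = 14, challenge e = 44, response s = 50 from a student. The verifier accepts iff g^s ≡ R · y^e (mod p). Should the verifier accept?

accept

g^s mod p:
29^2 = 841 ≡ 48
29^4 ≡ 48^2 = 2304 ≡ 47
29^8 ≡ 47^2 = 2209 ≡ 13
29^16 ≡ 13^2 = 169 ≡ 47
29^32 ≡ 47^2 = 2209 ≡ 13
50 = 32 + 16 + 2, so 29^50 ≡ 13·47·48 ≡ 48 (mod 61)
R · y^e mod p:
40^2 = 1600 ≡ 14
40^4 ≡ 14^2 = 196 ≡ 13
40^8 ≡ 13^2 = 169 ≡ 47
40^16 ≡ 47^2 = 2209 ≡ 13
40^32 ≡ 13^2 = 169 ≡ 47
44 = 32 + 8 + 4, so 40^44 ≡ 47·47·13 ≡ 47 (mod 61)
14·47 = 658 ≡ 48 (mod 61)
48 ≡ 48 (mod 61); signature holds.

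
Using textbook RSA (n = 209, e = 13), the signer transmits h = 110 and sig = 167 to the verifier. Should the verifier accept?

sig^2 ≡ 167^2 = 27889 ≡ 92
sig^4 ≡ 92^2 = 8464 ≡ 104
sig^8 ≡ 104^2 = 10816 ≡ 157
13 = 8 + 4 + 1, so sig^13 ≡ 157·104·167 ≡ 162 (mod 209)
162 ≠ 110, so verification fails.

reject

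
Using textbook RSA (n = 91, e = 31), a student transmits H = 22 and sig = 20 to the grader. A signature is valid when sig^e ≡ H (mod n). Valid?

no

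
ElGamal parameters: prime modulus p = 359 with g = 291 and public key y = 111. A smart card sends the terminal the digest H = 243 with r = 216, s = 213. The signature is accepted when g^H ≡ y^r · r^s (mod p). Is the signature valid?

Left side g^H mod p:
Squares mod 359: 291^1≡291, 291^2≡316, 291^4≡54, 291^8≡44, 291^16≡141, 291^32≡136, 291^64≡187, 291^128≡146
243 = 128 + 64 + 32 + 16 + 2 + 1, so 291^243 ≡ 146·187·136·141·316·291 ≡ 172 (mod 359)
Right side y^r · r^s mod p:
Squares mod 359: 111^1≡111, 111^2≡115, 111^4≡301, 111^8≡133, 111^16≡98, 111^32≡270, 111^64≡23, 111^128≡170
216 = 128 + 64 + 16 + 8, so 111^216 ≡ 170·23·98·133 ≡ 18 (mod 359)
Squares mod 359: 216^1≡216, 216^2≡345, 216^4≡196, 216^8≡3, 216^16≡9, 216^32≡81, 216^64≡99, 216^128≡108
213 = 128 + 64 + 16 + 4 + 1, so 216^213 ≡ 108·99·9·196·216 ≡ 302 (mod 359)
18·302 = 5436 ≡ 51 (mod 359)
172 ≠ 51, so verification fails.

invalid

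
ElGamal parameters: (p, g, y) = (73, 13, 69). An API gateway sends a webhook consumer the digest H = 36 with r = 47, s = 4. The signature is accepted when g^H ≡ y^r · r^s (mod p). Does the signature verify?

does not verify

Left side g^H mod p:
13^2 = 169 ≡ 23
13^4 ≡ 23^2 = 529 ≡ 18
13^8 ≡ 18^2 = 324 ≡ 32
13^16 ≡ 32^2 = 1024 ≡ 2
13^32 ≡ 2^2 = 4
36 = 32 + 4, so 13^36 ≡ 4·18 ≡ 72 (mod 73)
Right side y^r · r^s mod p:
69^2 = 4761 ≡ 16
69^4 ≡ 16^2 = 256 ≡ 37
69^8 ≡ 37^2 = 1369 ≡ 55
69^16 ≡ 55^2 = 3025 ≡ 32
69^32 ≡ 32^2 = 1024 ≡ 2
47 = 32 + 8 + 4 + 2 + 1, so 69^47 ≡ 2·55·37·16·69 ≡ 57 (mod 73)
47^2 = 2209 ≡ 19
47^4 ≡ 19^2 = 361 ≡ 69
57·69 = 3933 ≡ 64 (mod 73)
72 ≠ 64, so verification fails.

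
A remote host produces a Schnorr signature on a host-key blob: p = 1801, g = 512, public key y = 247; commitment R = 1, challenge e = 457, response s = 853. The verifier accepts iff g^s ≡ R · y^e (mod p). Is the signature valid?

valid

g^s mod p:
512^2 = 262144 ≡ 999
512^4 ≡ 999^2 = 998001 ≡ 247
512^8 ≡ 247^2 = 61009 ≡ 1576
512^16 ≡ 1576^2 = 2483776 ≡ 197
512^32 ≡ 197^2 = 38809 ≡ 988
512^64 ≡ 988^2 = 976144 ≡ 2
512^128 ≡ 2^2 = 4
512^256 ≡ 4^2 = 16
512^512 ≡ 16^2 = 256
853 = 512 + 256 + 64 + 16 + 4 + 1, so 512^853 ≡ 256·16·2·197·247·512 ≡ 4 (mod 1801)
R · y^e mod p:
247^2 = 61009 ≡ 1576
247^4 ≡ 1576^2 = 2483776 ≡ 197
247^8 ≡ 197^2 = 38809 ≡ 988
247^16 ≡ 988^2 = 976144 ≡ 2
247^32 ≡ 2^2 = 4
247^64 ≡ 4^2 = 16
247^128 ≡ 16^2 = 256
247^256 ≡ 256^2 = 65536 ≡ 700
457 = 256 + 128 + 64 + 8 + 1, so 247^457 ≡ 700·256·16·988·247 ≡ 4 (mod 1801)
1·4 = 4 ≡ 4 (mod 1801)
4 ≡ 4 (mod 1801); signature holds.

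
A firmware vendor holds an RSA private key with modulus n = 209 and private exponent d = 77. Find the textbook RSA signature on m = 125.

159

Squares mod 209: m^1≡125, m^2≡159, m^4≡201, m^8≡64, m^16≡125, m^32≡159, m^64≡201
77 = 64 + 8 + 4 + 1, so m^77 ≡ 201·64·201·125 ≡ 159 (mod 209)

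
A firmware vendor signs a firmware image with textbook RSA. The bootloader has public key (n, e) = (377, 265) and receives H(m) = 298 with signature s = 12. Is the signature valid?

invalid

Squares mod 377: s^1≡12, s^2≡144, s^4≡1, s^8≡1, s^16≡1, s^32≡1, s^64≡1, s^128≡1, s^256≡1
265 = 256 + 8 + 1, so s^265 ≡ 1·1·12 ≡ 12 (mod 377)
s^265 mod 377 = 12, but H(m) = 298.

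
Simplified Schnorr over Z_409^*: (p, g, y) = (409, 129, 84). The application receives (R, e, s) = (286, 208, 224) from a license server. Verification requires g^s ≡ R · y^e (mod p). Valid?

yes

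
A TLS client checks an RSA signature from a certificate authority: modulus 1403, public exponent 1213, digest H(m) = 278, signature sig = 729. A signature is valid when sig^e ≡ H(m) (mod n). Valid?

sig^2 ≡ 729^2 = 531441 ≡ 1107
sig^4 ≡ 1107^2 = 1225449 ≡ 630
sig^8 ≡ 630^2 = 396900 ≡ 1254
sig^16 ≡ 1254^2 = 1572516 ≡ 1156
sig^32 ≡ 1156^2 = 1336336 ≡ 680
sig^64 ≡ 680^2 = 462400 ≡ 813
sig^128 ≡ 813^2 = 660969 ≡ 156
sig^256 ≡ 156^2 = 24336 ≡ 485
sig^512 ≡ 485^2 = 235225 ≡ 924
sig^1024 ≡ 924^2 = 853776 ≡ 752
1213 = 1024 + 128 + 32 + 16 + 8 + 4 + 1, so sig^1213 ≡ 752·156·680·1156·1254·630·729 ≡ 278 (mod 1403)
Since 278 equals the digest 278, verification succeeds.

yes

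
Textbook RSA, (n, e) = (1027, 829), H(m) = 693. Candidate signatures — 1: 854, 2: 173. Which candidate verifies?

2

Candidate 1: Squares mod 1027: 854^1≡854, 854^2≡146, 854^4≡776, 854^8≡354, 854^16≡22, 854^32≡484, 854^64≡100, 854^128≡757, 854^256≡1010, 854^512≡289; 829 = 512 + 256 + 32 + 16 + 8 + 4 + 1, so 854^829 ≡ 289·1010·484·22·354·776·854 ≡ 334 (mod 1027)
Candidate 2: Squares mod 1027: 173^1≡173, 173^2≡146, 173^4≡776, 173^8≡354, 173^16≡22, 173^32≡484, 173^64≡100, 173^128≡757, 173^256≡1010, 173^512≡289; 829 = 512 + 256 + 32 + 16 + 8 + 4 + 1, so 173^829 ≡ 289·1010·484·22·354·776·173 ≡ 693 (mod 1027)
  → matches H(m) = 693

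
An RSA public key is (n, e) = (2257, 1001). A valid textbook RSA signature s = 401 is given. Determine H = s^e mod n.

364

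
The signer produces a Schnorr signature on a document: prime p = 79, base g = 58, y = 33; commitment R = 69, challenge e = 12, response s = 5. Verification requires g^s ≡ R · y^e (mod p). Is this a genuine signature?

genuine

g^s mod p:
Squares mod 79: 58^1≡58, 58^2≡46, 58^4≡62
5 = 4 + 1, so 58^5 ≡ 62·58 ≡ 41 (mod 79)
R · y^e mod p:
Squares mod 79: 33^1≡33, 33^2≡62, 33^4≡52, 33^8≡18
12 = 8 + 4, so 33^12 ≡ 18·52 ≡ 67 (mod 79)
69·67 = 4623 ≡ 41 (mod 79)
41 ≡ 41 (mod 79); signature holds.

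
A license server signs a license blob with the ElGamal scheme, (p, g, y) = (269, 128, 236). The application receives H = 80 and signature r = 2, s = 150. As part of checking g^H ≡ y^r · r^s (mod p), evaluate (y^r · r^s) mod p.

236^2 = 55696 ≡ 13
2^2 = 4
2^4 ≡ 4^2 = 16
2^8 ≡ 16^2 = 256
2^16 ≡ 256^2 = 65536 ≡ 169
2^32 ≡ 169^2 = 28561 ≡ 47
2^64 ≡ 47^2 = 2209 ≡ 57
2^128 ≡ 57^2 = 3249 ≡ 21
150 = 128 + 16 + 4 + 2, so 2^150 ≡ 21·169·16·4 ≡ 100 (mod 269)
y^r · r^s ≡ 13·100 = 1300 ≡ 224 (mod 269)

224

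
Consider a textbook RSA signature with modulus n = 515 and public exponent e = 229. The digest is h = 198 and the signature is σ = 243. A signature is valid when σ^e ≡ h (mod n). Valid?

yes

Squares mod 515: σ^1≡243, σ^2≡339, σ^4≡76, σ^8≡111, σ^16≡476, σ^32≡491, σ^64≡61, σ^128≡116
229 = 128 + 64 + 32 + 4 + 1, so σ^229 ≡ 116·61·491·76·243 ≡ 198 (mod 515)
198 = h, so the signature checks out.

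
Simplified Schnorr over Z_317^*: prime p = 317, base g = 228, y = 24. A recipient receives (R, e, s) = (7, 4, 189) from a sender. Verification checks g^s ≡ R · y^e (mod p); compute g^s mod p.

90

228^2 = 51984 ≡ 313
228^4 ≡ 313^2 = 97969 ≡ 16
228^8 ≡ 16^2 = 256
228^16 ≡ 256^2 = 65536 ≡ 234
228^32 ≡ 234^2 = 54756 ≡ 232
228^64 ≡ 232^2 = 53824 ≡ 251
228^128 ≡ 251^2 = 63001 ≡ 235
189 = 128 + 32 + 16 + 8 + 4 + 1, so 228^189 ≡ 235·232·234·256·16·228 ≡ 90 (mod 317)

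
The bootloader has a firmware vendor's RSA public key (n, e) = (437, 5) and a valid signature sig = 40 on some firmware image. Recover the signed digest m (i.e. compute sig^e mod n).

sig^5 mod 437 = 412

412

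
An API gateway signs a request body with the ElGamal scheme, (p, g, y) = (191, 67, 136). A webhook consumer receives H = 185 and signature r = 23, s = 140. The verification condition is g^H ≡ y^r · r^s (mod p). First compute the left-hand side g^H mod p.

154

67^2 = 4489 ≡ 96
67^4 ≡ 96^2 = 9216 ≡ 48
67^8 ≡ 48^2 = 2304 ≡ 12
67^16 ≡ 12^2 = 144
67^32 ≡ 144^2 = 20736 ≡ 108
67^64 ≡ 108^2 = 11664 ≡ 13
67^128 ≡ 13^2 = 169
185 = 128 + 32 + 16 + 8 + 1, so 67^185 ≡ 169·108·144·12·67 ≡ 154 (mod 191)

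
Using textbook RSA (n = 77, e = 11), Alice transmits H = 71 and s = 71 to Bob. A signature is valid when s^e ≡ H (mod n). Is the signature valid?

valid

s^2 ≡ 71^2 = 5041 ≡ 36
s^4 ≡ 36^2 = 1296 ≡ 64
s^8 ≡ 64^2 = 4096 ≡ 15
11 = 8 + 2 + 1, so s^11 ≡ 15·36·71 ≡ 71 (mod 77)
71 = H, so the signature checks out.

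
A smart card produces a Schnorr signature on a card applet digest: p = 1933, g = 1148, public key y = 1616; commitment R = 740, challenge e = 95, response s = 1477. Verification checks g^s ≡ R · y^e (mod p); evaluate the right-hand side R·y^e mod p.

1616^2 = 2611456 ≡ 1906
1616^4 ≡ 1906^2 = 3632836 ≡ 729
1616^8 ≡ 729^2 = 531441 ≡ 1799
1616^16 ≡ 1799^2 = 3236401 ≡ 559
1616^32 ≡ 559^2 = 312481 ≡ 1268
1616^64 ≡ 1268^2 = 1607824 ≡ 1501
95 = 64 + 16 + 8 + 4 + 2 + 1, so 1616^95 ≡ 1501·559·1799·729·1906·1616 ≡ 1728 (mod 1933)
R · y^e ≡ 740·1728 = 1278720 ≡ 1007 (mod 1933)

1007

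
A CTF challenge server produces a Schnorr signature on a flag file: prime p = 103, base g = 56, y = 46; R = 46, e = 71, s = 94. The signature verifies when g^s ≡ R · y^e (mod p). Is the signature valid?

invalid

g^s mod p:
56^2 = 3136 ≡ 46
56^4 ≡ 46^2 = 2116 ≡ 56
56^8 ≡ 56^2 = 3136 ≡ 46
56^16 ≡ 46^2 = 2116 ≡ 56
56^32 ≡ 56^2 = 3136 ≡ 46
56^64 ≡ 46^2 = 2116 ≡ 56
94 = 64 + 16 + 8 + 4 + 2, so 56^94 ≡ 56·56·46·56·46 ≡ 56 (mod 103)
R · y^e mod p:
46^2 = 2116 ≡ 56
46^4 ≡ 56^2 = 3136 ≡ 46
46^8 ≡ 46^2 = 2116 ≡ 56
46^16 ≡ 56^2 = 3136 ≡ 46
46^32 ≡ 46^2 = 2116 ≡ 56
46^64 ≡ 56^2 = 3136 ≡ 46
71 = 64 + 4 + 2 + 1, so 46^71 ≡ 46·46·56·46 ≡ 56 (mod 103)
46·56 = 2576 ≡ 1 (mod 103)
56 ≠ 1; the check fails.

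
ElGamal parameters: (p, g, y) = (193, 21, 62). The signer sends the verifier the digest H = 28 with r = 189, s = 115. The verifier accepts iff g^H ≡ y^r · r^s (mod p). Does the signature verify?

Left side g^H mod p:
Squares mod 193: 21^1≡21, 21^2≡55, 21^4≡130, 21^8≡109, 21^16≡108
28 = 16 + 8 + 4, so 21^28 ≡ 108·109·130 ≡ 63 (mod 193)
Right side y^r · r^s mod p:
Squares mod 193: 62^1≡62, 62^2≡177, 62^4≡63, 62^8≡109, 62^16≡108, 62^32≡84, 62^64≡108, 62^128≡84
189 = 128 + 32 + 16 + 8 + 4 + 1, so 62^189 ≡ 84·84·108·109·63·62 ≡ 50 (mod 193)
Squares mod 193: 189^1≡189, 189^2≡16, 189^4≡63, 189^8≡109, 189^16≡108, 189^32≡84, 189^64≡108
115 = 64 + 32 + 16 + 2 + 1, so 189^115 ≡ 108·84·108·16·189 ≡ 36 (mod 193)
50·36 = 1800 ≡ 63 (mod 193)
63 ≡ 63 (mod 193), so the signature is genuine.

verifies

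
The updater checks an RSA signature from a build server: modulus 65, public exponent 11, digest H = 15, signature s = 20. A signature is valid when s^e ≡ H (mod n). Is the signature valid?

valid

Squares mod 65: s^1≡20, s^2≡10, s^4≡35, s^8≡55
11 = 8 + 2 + 1, so s^11 ≡ 55·10·20 ≡ 15 (mod 65)
15 = H, so the signature checks out.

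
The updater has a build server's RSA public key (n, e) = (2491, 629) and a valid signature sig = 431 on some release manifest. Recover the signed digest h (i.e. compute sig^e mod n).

sig^2 ≡ 431^2 = 185761 ≡ 1427
sig^4 ≡ 1427^2 = 2036329 ≡ 1182
sig^8 ≡ 1182^2 = 1397124 ≡ 2164
sig^16 ≡ 2164^2 = 4682896 ≡ 2307
sig^32 ≡ 2307^2 = 5322249 ≡ 1473
sig^64 ≡ 1473^2 = 2169729 ≡ 68
sig^128 ≡ 68^2 = 4624 ≡ 2133
sig^256 ≡ 2133^2 = 4549689 ≡ 1123
sig^512 ≡ 1123^2 = 1261129 ≡ 683
629 = 512 + 64 + 32 + 16 + 4 + 1, so sig^629 ≡ 683·68·1473·2307·1182·431 ≡ 801 (mod 2491)

801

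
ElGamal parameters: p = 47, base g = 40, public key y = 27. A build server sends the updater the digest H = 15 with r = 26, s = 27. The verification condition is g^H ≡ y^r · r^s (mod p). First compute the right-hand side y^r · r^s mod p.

Squares mod 47: 27^1≡27, 27^2≡24, 27^4≡12, 27^8≡3, 27^16≡9
26 = 16 + 8 + 2, so 27^26 ≡ 9·3·24 ≡ 37 (mod 47)
Squares mod 47: 26^1≡26, 26^2≡18, 26^4≡42, 26^8≡25, 26^16≡14
27 = 16 + 8 + 2 + 1, so 26^27 ≡ 14·25·18·26 ≡ 5 (mod 47)
y^r · r^s ≡ 37·5 = 185 ≡ 44 (mod 47)

44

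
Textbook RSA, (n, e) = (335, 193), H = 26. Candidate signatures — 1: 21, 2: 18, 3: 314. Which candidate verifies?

1

Candidate 1: Squares mod 335: 21^1≡21, 21^2≡106, 21^4≡181, 21^8≡266, 21^16≡71, 21^32≡16, 21^64≡256, 21^128≡211; 193 = 128 + 64 + 1, so 21^193 ≡ 211·256·21 ≡ 26 (mod 335)
  → matches H = 26
Candidate 2: Squares mod 335: 18^1≡18, 18^2≡324, 18^4≡121, 18^8≡236, 18^16≡86, 18^32≡26, 18^64≡6, 18^128≡36; 193 = 128 + 64 + 1, so 18^193 ≡ 36·6·18 ≡ 203 (mod 335)
Candidate 3: Squares mod 335: 314^1≡314, 314^2≡106, 314^4≡181, 314^8≡266, 314^16≡71, 314^32≡16, 314^64≡256, 314^128≡211; 193 = 128 + 64 + 1, so 314^193 ≡ 211·256·314 ≡ 309 (mod 335)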